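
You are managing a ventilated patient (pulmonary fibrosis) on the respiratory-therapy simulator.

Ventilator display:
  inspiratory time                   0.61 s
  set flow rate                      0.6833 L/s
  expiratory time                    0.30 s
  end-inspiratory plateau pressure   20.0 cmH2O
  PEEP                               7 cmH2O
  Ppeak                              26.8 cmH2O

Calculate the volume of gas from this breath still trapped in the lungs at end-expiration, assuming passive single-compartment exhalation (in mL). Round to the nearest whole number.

Vt = flow × Ti = 0.6833 L/s × 0.61 s × 1000 mL/L = 416.81 mL.
R = (PIP − Pplat)/V̇ = (26.8 − 20.0) / 0.6833 = 6.8/0.6833 = 9.952 cmH2O·s/L.
C = Vt/(Pplat − PEEP) = 416.81 / (20.0 − 7) = 416.81/13.0 = 32.062 mL/cmH2O.
τ = R × C = 9.952 × 0.03206 L/cmH2O = 0.3191 s.
Fraction remaining = e^(−Te/τ) = e^(−0.30/0.3191) = 0.3906.
Trapped volume = 416.81 × 0.3906 = 162.81 mL.

163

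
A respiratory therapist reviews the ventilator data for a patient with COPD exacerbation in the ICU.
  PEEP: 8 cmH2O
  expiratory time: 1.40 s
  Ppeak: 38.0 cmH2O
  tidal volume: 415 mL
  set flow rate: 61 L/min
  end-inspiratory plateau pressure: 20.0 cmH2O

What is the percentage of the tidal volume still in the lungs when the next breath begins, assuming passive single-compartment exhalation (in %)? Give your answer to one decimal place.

Flow: 61 L/min ÷ 60 = 1.0167 L/s.
R = (PIP − Pplat)/V̇ = (38.0 − 20.0) / 1.0167 = 18.0/1.0167 = 17.704 cmH2O·s/L.
C = Vt/(Pplat − PEEP) = 415.0 / (20.0 − 8) = 415.0/12.0 = 34.583 mL/cmH2O.
τ = R × C = 17.704 × 0.03458 L/cmH2O = 0.6122 s.
Fraction remaining at end-expiration = e^(−Te/τ) = e^(−1.40/0.6122) = 0.1016 → 10.16%.

10.2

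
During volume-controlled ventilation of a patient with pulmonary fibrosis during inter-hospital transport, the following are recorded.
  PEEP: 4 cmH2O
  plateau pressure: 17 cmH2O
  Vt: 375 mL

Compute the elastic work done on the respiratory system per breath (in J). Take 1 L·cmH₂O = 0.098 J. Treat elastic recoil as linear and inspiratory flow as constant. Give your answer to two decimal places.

Elastic work ≈ ½ × (Pplat − PEEP) × Vt = 0.5 × (17 − 4) × 0.375 L = 0.5 × 13.0 × 0.375 = 2.438 L·cmH2O.
× 0.098 J/(L·cmH2O) → 0.2389 J.

0.24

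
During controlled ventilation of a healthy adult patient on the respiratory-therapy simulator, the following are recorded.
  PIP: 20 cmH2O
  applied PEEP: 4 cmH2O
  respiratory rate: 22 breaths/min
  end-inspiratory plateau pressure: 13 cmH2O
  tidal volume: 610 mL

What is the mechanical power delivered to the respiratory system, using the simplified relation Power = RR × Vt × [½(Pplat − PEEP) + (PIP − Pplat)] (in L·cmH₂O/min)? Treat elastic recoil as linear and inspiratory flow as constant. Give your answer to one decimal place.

154.3

Per-breath work = Vt × [½(Pplat−PEEP) + (PIP−Pplat)] = 0.610 × [0.5×9.0 + 7.0] = 0.610 × 11.5 = 7.015 L·cmH2O.
Power = 22 × 7.015 = 154.33 L·cmH2O/min.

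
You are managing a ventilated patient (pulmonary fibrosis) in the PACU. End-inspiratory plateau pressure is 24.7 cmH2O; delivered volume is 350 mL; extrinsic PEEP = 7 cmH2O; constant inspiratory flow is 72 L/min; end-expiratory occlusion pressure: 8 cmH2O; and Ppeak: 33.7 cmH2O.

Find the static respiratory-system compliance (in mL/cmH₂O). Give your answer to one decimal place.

End-expiratory occlusion gives total PEEP = 8 cmH2O (intrinsic PEEP = 8 − 7 = 1). Use total PEEP for the elastic gradient.
Cstat = Vt / (Pplat − PEEPtotal) = 350 / (24.7 − 8) = 350 / 16.7 = 20.958 mL/cmH2O.

21.0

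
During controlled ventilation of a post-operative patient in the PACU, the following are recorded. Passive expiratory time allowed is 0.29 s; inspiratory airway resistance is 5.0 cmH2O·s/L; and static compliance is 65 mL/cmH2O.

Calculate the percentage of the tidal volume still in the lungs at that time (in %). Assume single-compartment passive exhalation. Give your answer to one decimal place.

41.0

τ = R × C = 5.0 × 65 mL/cmH2O = 5.0 × 0.065 L/cmH2O = 0.325 s.
Passive exhalation: V(t)/V₀ = e^(−t/τ) = e^(−0.29/0.325) = 0.4097.
Fraction remaining = 0.4097 → 40.97%.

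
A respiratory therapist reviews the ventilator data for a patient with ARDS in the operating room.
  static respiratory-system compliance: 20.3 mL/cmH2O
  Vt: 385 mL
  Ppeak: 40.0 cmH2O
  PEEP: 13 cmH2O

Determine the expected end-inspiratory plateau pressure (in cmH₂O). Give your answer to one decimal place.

32.0

Pplat = PEEP + Vt / Cstat = 13 + 385 / 20.3 = 13 + 18.966 = 31.966 cmH2O.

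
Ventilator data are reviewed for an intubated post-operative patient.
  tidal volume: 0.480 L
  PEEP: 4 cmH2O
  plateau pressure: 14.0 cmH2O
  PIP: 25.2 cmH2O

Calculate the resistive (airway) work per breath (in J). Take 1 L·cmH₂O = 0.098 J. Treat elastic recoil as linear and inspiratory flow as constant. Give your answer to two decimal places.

0.53

With constant inspiratory flow the resistive pressure is constant at PIP − Pplat = 25.2 − 14.0 = 11.2 cmH2O, so resistive work = 11.2 × 0.480 = 5.376 L·cmH2O.
× 0.098 J/(L·cmH2O) → 0.5268 J.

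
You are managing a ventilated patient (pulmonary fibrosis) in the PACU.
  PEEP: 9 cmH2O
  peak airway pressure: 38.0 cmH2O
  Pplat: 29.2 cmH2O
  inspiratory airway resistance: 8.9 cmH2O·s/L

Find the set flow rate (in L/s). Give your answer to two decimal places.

flow = (PIP − Pplat) / Raw = 8.8 / 8.9 = 0.9888 L/s.

0.99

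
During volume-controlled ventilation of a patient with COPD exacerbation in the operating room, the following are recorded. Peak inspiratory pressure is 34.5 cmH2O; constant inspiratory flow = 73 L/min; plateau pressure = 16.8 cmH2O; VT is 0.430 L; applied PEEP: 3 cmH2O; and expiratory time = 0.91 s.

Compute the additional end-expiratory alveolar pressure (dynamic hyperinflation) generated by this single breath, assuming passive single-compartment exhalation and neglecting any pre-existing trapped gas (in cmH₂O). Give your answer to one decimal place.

Flow: 73 L/min ÷ 60 = 1.2167 L/s.
R = (PIP − Pplat)/V̇ = (34.5 − 16.8) / 1.2167 = 17.7/1.2167 = 14.548 cmH2O·s/L.
C = Vt/(Pplat − PEEP) = 430.0 / (16.8 − 3) = 430.0/13.8 = 31.159 mL/cmH2O.
τ = R × C = 14.548 × 0.03116 L/cmH2O = 0.4533 s.
Fraction remaining = e^(−Te/τ) = e^(−0.91/0.4533) = 0.1343; trapped volume = 430.0 × 0.1343 = 57.749 mL.
Additional alveolar pressure from trapping ≈ V_trapped / C = 57.749 / 31.159 = 1.853 cmH2O.

1.9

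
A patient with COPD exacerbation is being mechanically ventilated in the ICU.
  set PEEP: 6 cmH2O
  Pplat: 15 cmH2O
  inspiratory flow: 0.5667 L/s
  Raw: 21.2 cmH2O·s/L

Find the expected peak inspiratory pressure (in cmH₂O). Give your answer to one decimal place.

27.0

PIP = Pplat + Raw × flow = 15 + 21.2 × 0.5667 = 15 + 12.014 = 27.014 cmH2O.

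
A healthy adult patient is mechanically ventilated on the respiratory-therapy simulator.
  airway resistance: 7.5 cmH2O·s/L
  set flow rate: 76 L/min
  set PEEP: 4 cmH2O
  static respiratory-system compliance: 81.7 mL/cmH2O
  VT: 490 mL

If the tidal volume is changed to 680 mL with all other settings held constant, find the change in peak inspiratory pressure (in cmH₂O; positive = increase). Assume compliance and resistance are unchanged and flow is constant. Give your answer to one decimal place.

PIP = Vt/C + R·V̇ + PEEP (constant-flow equation of motion).
Only the elastic term changes: ΔPIP = ΔVt / C = (680 − 490) / 81.7 = 2.326 cmH2O.

2.3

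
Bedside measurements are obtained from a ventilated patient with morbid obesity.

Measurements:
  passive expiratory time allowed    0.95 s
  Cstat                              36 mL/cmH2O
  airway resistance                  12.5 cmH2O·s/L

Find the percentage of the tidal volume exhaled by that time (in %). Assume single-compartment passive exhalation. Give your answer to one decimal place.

τ = R × C = 12.5 × 36 mL/cmH2O = 12.5 × 0.036 L/cmH2O = 0.45 s.
Passive exhalation: V(t)/V₀ = e^(−t/τ) = e^(−0.95/0.45) = 0.1211.
Fraction exhaled = 1 − 0.1211 = 0.8789 → 87.89%.

87.9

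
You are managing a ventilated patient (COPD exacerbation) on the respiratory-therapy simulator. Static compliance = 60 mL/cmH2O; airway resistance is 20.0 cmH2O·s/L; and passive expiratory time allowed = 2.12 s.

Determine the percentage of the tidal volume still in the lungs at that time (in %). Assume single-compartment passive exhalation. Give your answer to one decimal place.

τ = R × C = 20.0 × 60 mL/cmH2O = 20.0 × 0.060 L/cmH2O = 1.2 s.
Passive exhalation: V(t)/V₀ = e^(−t/τ) = e^(−2.12/1.2) = 0.1709.
Fraction remaining = 0.1709 → 17.09%.

17.1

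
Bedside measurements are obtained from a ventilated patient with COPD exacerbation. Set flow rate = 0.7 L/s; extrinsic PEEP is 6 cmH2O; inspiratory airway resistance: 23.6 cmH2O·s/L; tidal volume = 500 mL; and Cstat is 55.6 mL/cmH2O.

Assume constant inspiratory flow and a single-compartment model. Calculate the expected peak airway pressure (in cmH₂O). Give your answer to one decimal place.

Equation of motion (constant flow): PIP = Vt/C + R·V̇ + PEEP.
PIP = 500/55.6 + 23.6×0.7 + 6 = 8.993 + 16.52 + 6 = 31.513 cmH2O.

31.5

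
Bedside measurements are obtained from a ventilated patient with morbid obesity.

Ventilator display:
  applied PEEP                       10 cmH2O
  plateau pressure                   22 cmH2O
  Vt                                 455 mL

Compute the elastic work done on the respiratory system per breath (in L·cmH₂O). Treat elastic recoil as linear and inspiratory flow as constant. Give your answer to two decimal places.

Elastic work ≈ ½ × (Pplat − PEEP) × Vt = 0.5 × (22 − 10) × 0.455 L = 0.5 × 12.0 × 0.455 = 2.73 L·cmH2O.

2.73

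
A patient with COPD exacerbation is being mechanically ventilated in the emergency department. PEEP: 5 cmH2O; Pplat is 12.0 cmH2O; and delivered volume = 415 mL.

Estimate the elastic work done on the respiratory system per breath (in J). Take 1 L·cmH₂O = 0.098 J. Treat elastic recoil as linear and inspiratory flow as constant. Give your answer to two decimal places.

Elastic work ≈ ½ × (Pplat − PEEP) × Vt = 0.5 × (12.0 − 5) × 0.415 L = 0.5 × 7.0 × 0.415 = 1.453 L·cmH2O.
× 0.098 J/(L·cmH2O) → 0.1424 J.

0.14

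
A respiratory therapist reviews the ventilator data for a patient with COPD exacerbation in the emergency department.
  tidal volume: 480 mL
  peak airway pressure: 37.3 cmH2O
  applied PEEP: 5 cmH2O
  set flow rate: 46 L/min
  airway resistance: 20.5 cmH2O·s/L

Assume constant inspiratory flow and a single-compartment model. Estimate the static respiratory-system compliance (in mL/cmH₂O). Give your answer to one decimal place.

28.9

Flow: 46 L/min ÷ 60 = 0.7667 L/s.
Equation of motion (constant flow): PIP = Vt/C + R·V̇ + PEEP.
Vt/C = PIP − R·V̇ − PEEP = 37.3 − 20.5×0.7667 − 5 = 37.3 − 15.717 − 5 = 16.583 cmH2O.
C = Vt / 16.583 = 480 / 16.583 = 28.945 mL/cmH2O.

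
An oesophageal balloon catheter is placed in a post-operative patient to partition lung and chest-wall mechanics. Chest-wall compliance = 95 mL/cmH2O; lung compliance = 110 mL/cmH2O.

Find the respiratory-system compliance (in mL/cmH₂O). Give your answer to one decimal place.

Lung and chest wall are elastances in series: 1/Crs = 1/CL + 1/Ccw.
1/Crs = 1/110 + 1/95 = 0.01962.
Crs = 50.968 mL/cmH2O.

51.0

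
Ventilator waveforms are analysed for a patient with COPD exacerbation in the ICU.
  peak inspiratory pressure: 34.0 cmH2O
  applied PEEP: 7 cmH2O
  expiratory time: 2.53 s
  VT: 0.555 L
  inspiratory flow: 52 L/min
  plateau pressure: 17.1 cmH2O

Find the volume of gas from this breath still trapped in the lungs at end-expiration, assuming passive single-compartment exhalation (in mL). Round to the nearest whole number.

Flow: 52 L/min ÷ 60 = 0.8667 L/s.
R = (PIP − Pplat)/V̇ = (34.0 − 17.1) / 0.8667 = 16.9/0.8667 = 19.499 cmH2O·s/L.
C = Vt/(Pplat − PEEP) = 555.0 / (17.1 − 7) = 555.0/10.1 = 54.95 mL/cmH2O.
τ = R × C = 19.499 × 0.05495 L/cmH2O = 1.071 s.
Fraction remaining = e^(−Te/τ) = e^(−2.53/1.071) = 0.09421.
Trapped volume = 555.0 × 0.09421 = 52.287 mL.

52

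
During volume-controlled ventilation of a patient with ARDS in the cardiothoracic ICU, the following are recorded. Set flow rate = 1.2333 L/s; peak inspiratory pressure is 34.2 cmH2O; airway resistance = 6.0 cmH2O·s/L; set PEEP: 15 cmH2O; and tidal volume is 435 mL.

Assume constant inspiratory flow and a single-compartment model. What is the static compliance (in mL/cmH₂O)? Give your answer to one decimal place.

Equation of motion (constant flow): PIP = Vt/C + R·V̇ + PEEP.
Vt/C = PIP − R·V̇ − PEEP = 34.2 − 6.0×1.2333 − 15 = 34.2 − 7.4 − 15 = 11.8 cmH2O.
C = Vt / 11.8 = 435 / 11.8 = 36.864 mL/cmH2O.

36.9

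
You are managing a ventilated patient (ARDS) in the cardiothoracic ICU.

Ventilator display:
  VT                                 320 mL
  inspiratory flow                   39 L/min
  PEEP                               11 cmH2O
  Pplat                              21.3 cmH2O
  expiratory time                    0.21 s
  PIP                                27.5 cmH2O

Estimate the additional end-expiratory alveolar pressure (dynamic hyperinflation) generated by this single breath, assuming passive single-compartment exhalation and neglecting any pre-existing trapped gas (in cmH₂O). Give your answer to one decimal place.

5.1

Flow: 39 L/min ÷ 60 = 0.65 L/s.
R = (PIP − Pplat)/V̇ = (27.5 − 21.3) / 0.65 = 6.2/0.65 = 9.538 cmH2O·s/L.
C = Vt/(Pplat − PEEP) = 320.0 / (21.3 − 11) = 320.0/10.3 = 31.068 mL/cmH2O.
τ = R × C = 9.538 × 0.03107 L/cmH2O = 0.2963 s.
Fraction remaining = e^(−Te/τ) = e^(−0.21/0.2963) = 0.4923; trapped volume = 320.0 × 0.4923 = 157.54 mL.
Additional alveolar pressure from trapping ≈ V_trapped / C = 157.54 / 31.068 = 5.071 cmH2O.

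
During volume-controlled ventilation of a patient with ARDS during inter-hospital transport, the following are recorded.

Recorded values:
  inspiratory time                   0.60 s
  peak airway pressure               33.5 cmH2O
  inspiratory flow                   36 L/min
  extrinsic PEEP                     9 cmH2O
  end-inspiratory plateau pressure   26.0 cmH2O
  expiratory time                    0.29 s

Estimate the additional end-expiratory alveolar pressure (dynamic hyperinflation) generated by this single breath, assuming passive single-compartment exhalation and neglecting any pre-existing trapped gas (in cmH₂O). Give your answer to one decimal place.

5.7

Flow: 36 L/min ÷ 60 = 0.6 L/s.
Vt = flow × Ti = 0.6 L/s × 0.60 s × 1000 mL/L = 360.0 mL.
R = (PIP − Pplat)/V̇ = (33.5 − 26.0) / 0.6 = 7.5/0.6 = 12.5 cmH2O·s/L.
C = Vt/(Pplat − PEEP) = 360.0 / (26.0 − 9) = 360.0/17.0 = 21.176 mL/cmH2O.
τ = R × C = 12.5 × 0.02118 L/cmH2O = 0.2648 s.
Fraction remaining = e^(−Te/τ) = e^(−0.29/0.2648) = 0.3345; trapped volume = 360.0 × 0.3345 = 120.42 mL.
Additional alveolar pressure from trapping ≈ V_trapped / C = 120.42 / 21.176 = 5.687 cmH2O.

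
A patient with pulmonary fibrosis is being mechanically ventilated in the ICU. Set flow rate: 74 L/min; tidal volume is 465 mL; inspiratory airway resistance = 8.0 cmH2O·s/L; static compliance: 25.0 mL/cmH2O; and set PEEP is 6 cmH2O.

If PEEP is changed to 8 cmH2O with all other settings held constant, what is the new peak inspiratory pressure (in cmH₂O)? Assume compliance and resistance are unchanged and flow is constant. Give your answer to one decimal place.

Flow: 74 L/min ÷ 60 = 1.2333 L/s.
PIP = Vt/C + R·V̇ + PEEP (constant-flow equation of motion).
Only the baseline term changes: ΔPIP = ΔPEEP = 8 − 6 = 2.0 cmH2O.
Original PIP = 465/25.0 + 8.0×1.2333 + 6 = 34.466 cmH2O; new PIP = 34.466 + (2.0) = 36.466 cmH2O.

36.5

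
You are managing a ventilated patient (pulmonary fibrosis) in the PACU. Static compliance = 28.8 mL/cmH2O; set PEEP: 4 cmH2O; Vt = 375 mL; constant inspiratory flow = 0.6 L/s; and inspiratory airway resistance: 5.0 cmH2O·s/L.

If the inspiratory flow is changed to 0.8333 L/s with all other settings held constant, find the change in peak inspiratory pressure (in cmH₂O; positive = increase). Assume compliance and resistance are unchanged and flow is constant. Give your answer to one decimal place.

PIP = Vt/C + R·V̇ + PEEP (constant-flow equation of motion).
Only the resistive term changes: ΔPIP = R × ΔV̇ = 5.0 × (0.8333 − 0.6) = 5.0 × 0.2333 = 1.167 cmH2O.

1.2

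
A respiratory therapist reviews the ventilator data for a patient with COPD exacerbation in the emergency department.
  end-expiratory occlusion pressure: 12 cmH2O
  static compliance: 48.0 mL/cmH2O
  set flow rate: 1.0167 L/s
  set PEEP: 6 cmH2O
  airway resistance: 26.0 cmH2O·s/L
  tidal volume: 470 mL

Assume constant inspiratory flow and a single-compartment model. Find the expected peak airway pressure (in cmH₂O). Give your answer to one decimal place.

Total PEEP = 12 cmH2O (set 6 + intrinsic 6); this is the baseline alveolar pressure.
Equation of motion (constant flow): PIP = Vt/C + R·V̇ + PEEP.
PIP = 470/48.0 + 26.0×1.0167 + 12 = 9.792 + 26.434 + 12 = 48.226 cmH2O.

48.2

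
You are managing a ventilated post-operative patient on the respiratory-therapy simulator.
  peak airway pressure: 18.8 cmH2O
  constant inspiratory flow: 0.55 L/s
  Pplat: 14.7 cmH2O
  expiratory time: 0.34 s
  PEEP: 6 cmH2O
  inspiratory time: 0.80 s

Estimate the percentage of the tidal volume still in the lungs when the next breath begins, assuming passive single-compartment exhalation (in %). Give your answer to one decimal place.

40.6

Vt = flow × Ti = 0.55 L/s × 0.80 s × 1000 mL/L = 440.0 mL.
R = (PIP − Pplat)/V̇ = (18.8 − 14.7) / 0.55 = 4.1/0.55 = 7.455 cmH2O·s/L.
C = Vt/(Pplat − PEEP) = 440.0 / (14.7 − 6) = 440.0/8.7 = 50.575 mL/cmH2O.
τ = R × C = 7.455 × 0.05058 L/cmH2O = 0.3771 s.
Fraction remaining at end-expiration = e^(−Te/τ) = e^(−0.34/0.3771) = 0.4059 → 40.59%.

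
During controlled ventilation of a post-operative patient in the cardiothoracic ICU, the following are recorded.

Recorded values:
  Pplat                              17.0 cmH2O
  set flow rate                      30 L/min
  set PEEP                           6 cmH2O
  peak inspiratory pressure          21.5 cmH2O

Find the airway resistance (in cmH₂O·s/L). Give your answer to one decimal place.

9.0

Flow: 30 L/min ÷ 60 = 0.5 L/s.
Raw = (PIP − Pplat) / flow = (21.5 − 17.0) / 0.5 = 4.5 / 0.5 = 9.0 cmH2O·s/L.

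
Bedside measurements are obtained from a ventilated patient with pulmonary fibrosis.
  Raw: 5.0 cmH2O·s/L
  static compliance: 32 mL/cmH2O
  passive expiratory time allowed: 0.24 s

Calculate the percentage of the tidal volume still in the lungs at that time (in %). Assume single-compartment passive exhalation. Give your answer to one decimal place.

22.3

τ = R × C = 5.0 × 32 mL/cmH2O = 5.0 × 0.032 L/cmH2O = 0.16 s.
Passive exhalation: V(t)/V₀ = e^(−t/τ) = e^(−0.24/0.16) = 0.2231.
Fraction remaining = 0.2231 → 22.31%.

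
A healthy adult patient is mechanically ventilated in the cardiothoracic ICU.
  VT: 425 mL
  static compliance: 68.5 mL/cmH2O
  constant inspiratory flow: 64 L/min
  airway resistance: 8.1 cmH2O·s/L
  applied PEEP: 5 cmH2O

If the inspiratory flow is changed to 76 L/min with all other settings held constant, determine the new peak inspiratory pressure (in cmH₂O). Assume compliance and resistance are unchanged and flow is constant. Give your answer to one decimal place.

21.5

Flow: 64 L/min ÷ 60 = 1.0667 L/s.
New flow: 76 L/min ÷ 60 = 1.2667 L/s.
PIP = Vt/C + R·V̇ + PEEP (constant-flow equation of motion).
Only the resistive term changes: ΔPIP = R × ΔV̇ = 8.1 × (1.2667 − 1.0667) = 8.1 × 0.2 = 1.62 cmH2O.
Original PIP = 425/68.5 + 8.1×1.0667 + 5 = 19.845 cmH2O; new PIP = 19.845 + (1.62) = 21.465 cmH2O.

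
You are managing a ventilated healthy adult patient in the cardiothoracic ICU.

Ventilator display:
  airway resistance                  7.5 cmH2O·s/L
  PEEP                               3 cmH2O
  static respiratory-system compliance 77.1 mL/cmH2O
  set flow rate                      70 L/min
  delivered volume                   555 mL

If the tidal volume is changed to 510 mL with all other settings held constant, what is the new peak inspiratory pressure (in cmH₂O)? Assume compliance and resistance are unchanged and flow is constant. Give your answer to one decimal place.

18.4

Flow: 70 L/min ÷ 60 = 1.1667 L/s.
PIP = Vt/C + R·V̇ + PEEP (constant-flow equation of motion).
Only the elastic term changes: ΔPIP = ΔVt / C = (510 − 555) / 77.1 = -0.5837 cmH2O.
Original PIP = 555/77.1 + 7.5×1.1667 + 3 = 18.949 cmH2O; new PIP = 18.949 + (-0.5837) = 18.365 cmH2O.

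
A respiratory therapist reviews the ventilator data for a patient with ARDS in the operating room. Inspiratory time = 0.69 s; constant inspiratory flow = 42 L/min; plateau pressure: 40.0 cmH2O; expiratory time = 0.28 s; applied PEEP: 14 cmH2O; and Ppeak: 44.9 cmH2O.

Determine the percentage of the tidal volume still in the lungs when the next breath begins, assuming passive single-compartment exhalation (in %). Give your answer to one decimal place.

Flow: 42 L/min ÷ 60 = 0.7 L/s.
Vt = flow × Ti = 0.7 L/s × 0.69 s × 1000 mL/L = 483.0 mL.
R = (PIP − Pplat)/V̇ = (44.9 − 40.0) / 0.7 = 4.9/0.7 = 7.0 cmH2O·s/L.
C = Vt/(Pplat − PEEP) = 483.0 / (40.0 − 14) = 483.0/26.0 = 18.577 mL/cmH2O.
τ = R × C = 7.0 × 0.01858 L/cmH2O = 0.1301 s.
Fraction remaining at end-expiration = e^(−Te/τ) = e^(−0.28/0.1301) = 0.1162 → 11.62%.

11.6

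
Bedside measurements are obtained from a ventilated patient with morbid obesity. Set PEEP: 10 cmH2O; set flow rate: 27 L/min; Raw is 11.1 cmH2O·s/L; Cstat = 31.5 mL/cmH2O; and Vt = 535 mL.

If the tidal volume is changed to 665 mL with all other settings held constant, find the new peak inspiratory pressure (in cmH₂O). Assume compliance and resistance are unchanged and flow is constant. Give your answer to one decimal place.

36.1

Flow: 27 L/min ÷ 60 = 0.45 L/s.
PIP = Vt/C + R·V̇ + PEEP (constant-flow equation of motion).
Only the elastic term changes: ΔPIP = ΔVt / C = (665 − 535) / 31.5 = 4.127 cmH2O.
Original PIP = 535/31.5 + 11.1×0.45 + 10 = 31.979 cmH2O; new PIP = 31.979 + (4.127) = 36.106 cmH2O.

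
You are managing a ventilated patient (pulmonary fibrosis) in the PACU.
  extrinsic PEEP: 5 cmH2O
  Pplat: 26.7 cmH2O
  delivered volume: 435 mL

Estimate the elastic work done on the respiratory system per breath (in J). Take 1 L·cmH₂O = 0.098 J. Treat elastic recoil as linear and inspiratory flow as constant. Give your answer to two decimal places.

0.46

Elastic work ≈ ½ × (Pplat − PEEP) × Vt = 0.5 × (26.7 − 5) × 0.435 L = 0.5 × 21.7 × 0.435 = 4.72 L·cmH2O.
× 0.098 J/(L·cmH2O) → 0.4626 J.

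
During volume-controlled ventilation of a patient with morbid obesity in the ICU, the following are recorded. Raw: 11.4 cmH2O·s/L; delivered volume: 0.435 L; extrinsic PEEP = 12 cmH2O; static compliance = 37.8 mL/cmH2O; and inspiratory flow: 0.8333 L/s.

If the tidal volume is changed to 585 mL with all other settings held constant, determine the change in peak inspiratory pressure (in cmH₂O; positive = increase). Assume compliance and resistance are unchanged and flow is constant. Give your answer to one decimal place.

PIP = Vt/C + R·V̇ + PEEP (constant-flow equation of motion).
Only the elastic term changes: ΔPIP = ΔVt / C = (585 − 435) / 37.8 = 3.968 cmH2O.

4.0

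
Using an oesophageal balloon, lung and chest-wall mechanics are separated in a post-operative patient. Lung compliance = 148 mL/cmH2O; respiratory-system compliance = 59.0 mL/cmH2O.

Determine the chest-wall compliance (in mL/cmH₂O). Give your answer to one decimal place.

98.1

1/Ccw = 1/Crs − 1/CL.
1/Ccw = 1/59.0 − 1/148 = 0.01019.
Ccw = 98.135 mL/cmH2O.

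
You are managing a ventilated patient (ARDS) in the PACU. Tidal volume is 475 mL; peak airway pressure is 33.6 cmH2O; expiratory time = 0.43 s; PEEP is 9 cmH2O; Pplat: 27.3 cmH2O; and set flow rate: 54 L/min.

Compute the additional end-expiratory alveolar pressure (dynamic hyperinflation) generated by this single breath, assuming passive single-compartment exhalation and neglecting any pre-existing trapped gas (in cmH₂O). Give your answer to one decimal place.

1.7

Flow: 54 L/min ÷ 60 = 0.9 L/s.
R = (PIP − Pplat)/V̇ = (33.6 − 27.3) / 0.9 = 6.3/0.9 = 7.0 cmH2O·s/L.
C = Vt/(Pplat − PEEP) = 475.0 / (27.3 − 9) = 475.0/18.3 = 25.956 mL/cmH2O.
τ = R × C = 7.0 × 0.02596 L/cmH2O = 0.1817 s.
Fraction remaining = e^(−Te/τ) = e^(−0.43/0.1817) = 0.0938; trapped volume = 475.0 × 0.0938 = 44.555 mL.
Additional alveolar pressure from trapping ≈ V_trapped / C = 44.555 / 25.956 = 1.717 cmH2O.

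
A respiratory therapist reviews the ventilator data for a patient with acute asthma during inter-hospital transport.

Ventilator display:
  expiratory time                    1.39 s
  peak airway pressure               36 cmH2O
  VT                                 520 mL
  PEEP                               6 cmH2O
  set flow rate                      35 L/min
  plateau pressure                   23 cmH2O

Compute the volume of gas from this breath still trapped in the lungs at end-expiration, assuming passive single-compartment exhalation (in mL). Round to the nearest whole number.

Flow: 35 L/min ÷ 60 = 0.5833 L/s.
R = (PIP − Pplat)/V̇ = (36 − 23) / 0.5833 = 13.0/0.5833 = 22.287 cmH2O·s/L.
C = Vt/(Pplat − PEEP) = 520.0 / (23 − 6) = 520.0/17.0 = 30.588 mL/cmH2O.
τ = R × C = 22.287 × 0.03059 L/cmH2O = 0.6818 s.
Fraction remaining = e^(−Te/τ) = e^(−1.39/0.6818) = 0.1302.
Trapped volume = 520.0 × 0.1302 = 67.704 mL.

68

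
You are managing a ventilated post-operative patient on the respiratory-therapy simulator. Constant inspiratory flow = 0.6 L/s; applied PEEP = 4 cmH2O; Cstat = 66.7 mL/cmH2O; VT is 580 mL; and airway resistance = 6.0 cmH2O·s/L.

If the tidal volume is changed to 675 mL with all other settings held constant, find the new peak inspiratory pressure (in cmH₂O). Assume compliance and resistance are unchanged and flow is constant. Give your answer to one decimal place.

PIP = Vt/C + R·V̇ + PEEP (constant-flow equation of motion).
Only the elastic term changes: ΔPIP = ΔVt / C = (675 − 580) / 66.7 = 1.424 cmH2O.
Original PIP = 580/66.7 + 6.0×0.6 + 4 = 16.296 cmH2O; new PIP = 16.296 + (1.424) = 17.72 cmH2O.

17.7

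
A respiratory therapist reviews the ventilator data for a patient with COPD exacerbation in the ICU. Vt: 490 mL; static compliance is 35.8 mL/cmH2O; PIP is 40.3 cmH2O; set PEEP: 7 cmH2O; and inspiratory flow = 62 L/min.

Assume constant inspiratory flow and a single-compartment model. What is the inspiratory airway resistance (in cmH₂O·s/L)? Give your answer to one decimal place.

Flow: 62 L/min ÷ 60 = 1.0333 L/s.
Equation of motion (constant flow): PIP = Vt/C + R·V̇ + PEEP.
R·V̇ = PIP − Vt/C − PEEP = 40.3 − 490/35.8 − 7 = 40.3 − 13.687 − 7 = 19.613 cmH2O.
R = 19.613 / 1.0333 = 18.981 cmH2O·s/L.

19.0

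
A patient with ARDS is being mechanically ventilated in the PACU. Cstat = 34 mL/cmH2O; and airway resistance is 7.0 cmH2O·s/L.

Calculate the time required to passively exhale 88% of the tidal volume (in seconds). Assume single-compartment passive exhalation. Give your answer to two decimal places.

0.50

τ = R × C = 7.0 × 34 mL/cmH2O = 7.0 × 0.034 L/cmH2O = 0.238 s.
Exhaled fraction f = 1 − e^(−t/τ) → t = −τ·ln(1 − f) = −0.238·ln(0.12) = 0.5046 s.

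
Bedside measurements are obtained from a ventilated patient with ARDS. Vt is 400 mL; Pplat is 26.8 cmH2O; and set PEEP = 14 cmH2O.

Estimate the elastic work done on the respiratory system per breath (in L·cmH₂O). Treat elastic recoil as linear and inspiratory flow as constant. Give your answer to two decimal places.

2.56

Elastic work ≈ ½ × (Pplat − PEEP) × Vt = 0.5 × (26.8 − 14) × 0.400 L = 0.5 × 12.8 × 0.400 = 2.56 L·cmH2O.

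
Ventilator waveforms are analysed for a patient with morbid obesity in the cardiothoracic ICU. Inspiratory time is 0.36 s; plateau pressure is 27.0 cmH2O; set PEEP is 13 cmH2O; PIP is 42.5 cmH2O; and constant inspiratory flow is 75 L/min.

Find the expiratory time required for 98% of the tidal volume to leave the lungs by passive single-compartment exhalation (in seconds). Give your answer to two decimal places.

1.56

Flow: 75 L/min ÷ 60 = 1.25 L/s.
Vt = flow × Ti = 1.25 L/s × 0.36 s × 1000 mL/L = 450.0 mL.
R = (PIP − Pplat)/V̇ = (42.5 − 27.0) / 1.25 = 15.5/1.25 = 12.4 cmH2O·s/L.
C = Vt/(Pplat − PEEP) = 450.0 / (27.0 − 13) = 450.0/14.0 = 32.143 mL/cmH2O.
τ = R × C = 12.4 × 0.03214 L/cmH2O = 0.3985 s.
t = −τ·ln(1 − 0.98) = −0.3985·ln(0.02) = 1.559 s.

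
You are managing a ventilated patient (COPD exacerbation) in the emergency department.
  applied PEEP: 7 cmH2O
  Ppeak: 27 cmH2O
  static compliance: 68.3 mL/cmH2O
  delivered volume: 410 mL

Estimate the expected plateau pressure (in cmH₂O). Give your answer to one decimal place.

13.0

Pplat = PEEP + Vt / Cstat = 7 + 410 / 68.3 = 7 + 6.003 = 13.003 cmH2O.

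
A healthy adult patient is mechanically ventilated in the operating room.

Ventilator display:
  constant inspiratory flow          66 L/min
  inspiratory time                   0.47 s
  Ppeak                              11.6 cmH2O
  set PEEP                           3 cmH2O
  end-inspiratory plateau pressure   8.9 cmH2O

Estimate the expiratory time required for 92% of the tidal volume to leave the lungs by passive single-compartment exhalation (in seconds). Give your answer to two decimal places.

Flow: 66 L/min ÷ 60 = 1.1 L/s.
Vt = flow × Ti = 1.1 L/s × 0.47 s × 1000 mL/L = 517.0 mL.
R = (PIP − Pplat)/V̇ = (11.6 − 8.9) / 1.1 = 2.7/1.1 = 2.455 cmH2O·s/L.
C = Vt/(Pplat − PEEP) = 517.0 / (8.9 − 3) = 517.0/5.9 = 87.627 mL/cmH2O.
τ = R × C = 2.455 × 0.08763 L/cmH2O = 0.2151 s.
t = −τ·ln(1 − 0.92) = −0.2151·ln(0.08) = 0.5433 s.

0.54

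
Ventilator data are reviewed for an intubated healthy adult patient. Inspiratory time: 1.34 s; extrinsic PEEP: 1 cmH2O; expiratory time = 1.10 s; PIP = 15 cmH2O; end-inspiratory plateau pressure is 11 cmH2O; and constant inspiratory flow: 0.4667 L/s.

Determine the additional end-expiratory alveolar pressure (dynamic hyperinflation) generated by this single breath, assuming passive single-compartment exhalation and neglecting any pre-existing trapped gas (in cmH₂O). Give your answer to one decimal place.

1.3

Vt = flow × Ti = 0.4667 L/s × 1.34 s × 1000 mL/L = 625.38 mL.
R = (PIP − Pplat)/V̇ = (15 − 11) / 0.4667 = 4.0/0.4667 = 8.571 cmH2O·s/L.
C = Vt/(Pplat − PEEP) = 625.38 / (11 − 1) = 625.38/10.0 = 62.538 mL/cmH2O.
τ = R × C = 8.571 × 0.06254 L/cmH2O = 0.536 s.
Fraction remaining = e^(−Te/τ) = e^(−1.10/0.536) = 0.1284; trapped volume = 625.38 × 0.1284 = 80.299 mL.
Additional alveolar pressure from trapping ≈ V_trapped / C = 80.299 / 62.538 = 1.284 cmH2O.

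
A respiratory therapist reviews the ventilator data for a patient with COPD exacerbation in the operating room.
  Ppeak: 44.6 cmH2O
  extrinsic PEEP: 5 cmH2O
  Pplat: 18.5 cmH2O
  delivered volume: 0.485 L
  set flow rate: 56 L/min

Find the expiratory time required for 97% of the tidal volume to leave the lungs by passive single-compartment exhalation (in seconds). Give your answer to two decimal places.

3.52

Flow: 56 L/min ÷ 60 = 0.9333 L/s.
R = (PIP − Pplat)/V̇ = (44.6 − 18.5) / 0.9333 = 26.1/0.9333 = 27.965 cmH2O·s/L.
C = Vt/(Pplat − PEEP) = 485.0 / (18.5 − 5) = 485.0/13.5 = 35.926 mL/cmH2O.
τ = R × C = 27.965 × 0.03593 L/cmH2O = 1.005 s.
t = −τ·ln(1 − 0.97) = −1.005·ln(0.03) = 3.524 s.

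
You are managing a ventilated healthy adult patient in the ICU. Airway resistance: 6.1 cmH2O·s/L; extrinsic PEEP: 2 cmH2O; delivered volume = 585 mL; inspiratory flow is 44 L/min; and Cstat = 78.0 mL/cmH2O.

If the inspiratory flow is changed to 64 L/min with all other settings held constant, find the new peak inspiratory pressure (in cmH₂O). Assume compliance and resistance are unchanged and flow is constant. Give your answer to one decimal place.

Flow: 44 L/min ÷ 60 = 0.7333 L/s.
New flow: 64 L/min ÷ 60 = 1.0667 L/s.
PIP = Vt/C + R·V̇ + PEEP (constant-flow equation of motion).
Only the resistive term changes: ΔPIP = R × ΔV̇ = 6.1 × (1.0667 − 0.7333) = 6.1 × 0.3334 = 2.034 cmH2O.
Original PIP = 585/78.0 + 6.1×0.7333 + 2 = 13.973 cmH2O; new PIP = 13.973 + (2.034) = 16.007 cmH2O.

16.0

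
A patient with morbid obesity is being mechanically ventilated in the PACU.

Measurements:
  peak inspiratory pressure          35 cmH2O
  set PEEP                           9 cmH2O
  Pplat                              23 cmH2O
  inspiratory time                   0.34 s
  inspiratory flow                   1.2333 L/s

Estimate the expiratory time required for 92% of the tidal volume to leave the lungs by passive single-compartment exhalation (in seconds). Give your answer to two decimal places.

0.74

Vt = flow × Ti = 1.2333 L/s × 0.34 s × 1000 mL/L = 419.32 mL.
R = (PIP − Pplat)/V̇ = (35 − 23) / 1.2333 = 12.0/1.2333 = 9.73 cmH2O·s/L.
C = Vt/(Pplat − PEEP) = 419.32 / (23 − 9) = 419.32/14.0 = 29.951 mL/cmH2O.
τ = R × C = 9.73 × 0.02995 L/cmH2O = 0.2914 s.
t = −τ·ln(1 − 0.92) = −0.2914·ln(0.08) = 0.736 s.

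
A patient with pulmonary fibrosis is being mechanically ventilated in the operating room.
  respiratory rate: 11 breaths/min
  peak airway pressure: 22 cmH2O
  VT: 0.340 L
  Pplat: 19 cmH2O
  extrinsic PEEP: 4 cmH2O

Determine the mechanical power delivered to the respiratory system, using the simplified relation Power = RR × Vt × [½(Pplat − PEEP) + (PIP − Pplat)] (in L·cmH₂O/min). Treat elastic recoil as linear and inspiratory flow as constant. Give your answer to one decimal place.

Per-breath work = Vt × [½(Pplat−PEEP) + (PIP−Pplat)] = 0.340 × [0.5×15.0 + 3.0] = 0.340 × 10.5 = 3.57 L·cmH2O.
Power = 11 × 3.57 = 39.27 L·cmH2O/min.

39.3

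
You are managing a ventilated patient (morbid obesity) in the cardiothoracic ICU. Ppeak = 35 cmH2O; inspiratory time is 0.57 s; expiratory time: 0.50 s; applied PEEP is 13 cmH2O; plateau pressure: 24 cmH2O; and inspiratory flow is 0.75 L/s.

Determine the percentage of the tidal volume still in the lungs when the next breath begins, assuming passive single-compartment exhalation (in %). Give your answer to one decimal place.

41.6

Vt = flow × Ti = 0.75 L/s × 0.57 s × 1000 mL/L = 427.5 mL.
R = (PIP − Pplat)/V̇ = (35 − 24) / 0.75 = 11.0/0.75 = 14.667 cmH2O·s/L.
C = Vt/(Pplat − PEEP) = 427.5 / (24 − 13) = 427.5/11.0 = 38.864 mL/cmH2O.
τ = R × C = 14.667 × 0.03886 L/cmH2O = 0.57 s.
Fraction remaining at end-expiration = e^(−Te/τ) = e^(−0.50/0.57) = 0.4159 → 41.59%.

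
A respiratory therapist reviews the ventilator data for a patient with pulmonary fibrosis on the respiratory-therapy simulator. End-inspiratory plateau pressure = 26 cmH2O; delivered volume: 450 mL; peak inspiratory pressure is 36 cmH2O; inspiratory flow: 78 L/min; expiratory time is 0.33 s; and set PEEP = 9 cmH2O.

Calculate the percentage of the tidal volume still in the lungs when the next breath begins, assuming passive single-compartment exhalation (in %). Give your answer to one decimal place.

Flow: 78 L/min ÷ 60 = 1.3 L/s.
R = (PIP − Pplat)/V̇ = (36 − 26) / 1.3 = 10.0/1.3 = 7.692 cmH2O·s/L.
C = Vt/(Pplat − PEEP) = 450.0 / (26 − 9) = 450.0/17.0 = 26.471 mL/cmH2O.
τ = R × C = 7.692 × 0.02647 L/cmH2O = 0.2036 s.
Fraction remaining at end-expiration = e^(−Te/τ) = e^(−0.33/0.2036) = 0.1977 → 19.77%.

19.8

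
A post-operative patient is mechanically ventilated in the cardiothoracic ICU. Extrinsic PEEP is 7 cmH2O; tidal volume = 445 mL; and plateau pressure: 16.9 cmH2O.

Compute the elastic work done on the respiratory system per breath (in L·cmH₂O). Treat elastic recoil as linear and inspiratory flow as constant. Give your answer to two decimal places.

2.20

Elastic work ≈ ½ × (Pplat − PEEP) × Vt = 0.5 × (16.9 − 7) × 0.445 L = 0.5 × 9.9 × 0.445 = 2.203 L·cmH2O.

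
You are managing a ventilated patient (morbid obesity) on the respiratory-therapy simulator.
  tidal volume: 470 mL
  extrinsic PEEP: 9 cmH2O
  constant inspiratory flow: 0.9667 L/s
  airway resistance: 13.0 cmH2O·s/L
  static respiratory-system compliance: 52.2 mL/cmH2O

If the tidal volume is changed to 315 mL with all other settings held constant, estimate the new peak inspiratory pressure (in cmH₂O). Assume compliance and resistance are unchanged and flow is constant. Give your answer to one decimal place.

PIP = Vt/C + R·V̇ + PEEP (constant-flow equation of motion).
Only the elastic term changes: ΔPIP = ΔVt / C = (315 − 470) / 52.2 = -2.969 cmH2O.
Original PIP = 470/52.2 + 13.0×0.9667 + 9 = 30.571 cmH2O; new PIP = 30.571 + (-2.969) = 27.602 cmH2O.

27.6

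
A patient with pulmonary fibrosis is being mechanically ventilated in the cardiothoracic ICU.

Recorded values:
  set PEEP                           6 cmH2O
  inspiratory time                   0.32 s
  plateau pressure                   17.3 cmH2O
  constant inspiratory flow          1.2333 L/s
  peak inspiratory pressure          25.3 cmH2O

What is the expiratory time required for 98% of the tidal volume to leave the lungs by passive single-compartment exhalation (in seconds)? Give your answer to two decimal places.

Vt = flow × Ti = 1.2333 L/s × 0.32 s × 1000 mL/L = 394.66 mL.
R = (PIP − Pplat)/V̇ = (25.3 − 17.3) / 1.2333 = 8.0/1.2333 = 6.487 cmH2O·s/L.
C = Vt/(Pplat − PEEP) = 394.66 / (17.3 − 6) = 394.66/11.3 = 34.926 mL/cmH2O.
τ = R × C = 6.487 × 0.03493 L/cmH2O = 0.2266 s.
t = −τ·ln(1 − 0.98) = −0.2266·ln(0.02) = 0.8865 s.

0.89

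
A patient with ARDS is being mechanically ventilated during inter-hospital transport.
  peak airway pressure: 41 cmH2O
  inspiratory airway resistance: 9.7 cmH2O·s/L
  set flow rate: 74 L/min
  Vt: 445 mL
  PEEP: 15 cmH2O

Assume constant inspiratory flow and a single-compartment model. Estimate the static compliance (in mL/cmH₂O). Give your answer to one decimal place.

31.7

Flow: 74 L/min ÷ 60 = 1.2333 L/s.
Equation of motion (constant flow): PIP = Vt/C + R·V̇ + PEEP.
Vt/C = PIP − R·V̇ − PEEP = 41 − 9.7×1.2333 − 15 = 41 − 11.963 − 15 = 14.037 cmH2O.
C = Vt / 14.037 = 445 / 14.037 = 31.702 mL/cmH2O.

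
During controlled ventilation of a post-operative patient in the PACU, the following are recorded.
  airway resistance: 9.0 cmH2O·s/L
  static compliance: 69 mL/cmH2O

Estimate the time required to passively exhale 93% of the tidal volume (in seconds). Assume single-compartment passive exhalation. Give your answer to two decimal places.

1.65

τ = R × C = 9.0 × 69 mL/cmH2O = 9.0 × 0.069 L/cmH2O = 0.621 s.
Exhaled fraction f = 1 − e^(−t/τ) → t = −τ·ln(1 − f) = −0.621·ln(0.07) = 1.651 s.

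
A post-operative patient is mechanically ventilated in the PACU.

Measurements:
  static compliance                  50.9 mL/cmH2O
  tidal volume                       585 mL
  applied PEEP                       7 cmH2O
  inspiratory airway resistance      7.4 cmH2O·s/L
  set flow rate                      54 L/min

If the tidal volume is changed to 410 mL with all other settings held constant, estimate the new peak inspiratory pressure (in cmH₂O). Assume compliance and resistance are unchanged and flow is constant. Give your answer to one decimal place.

Flow: 54 L/min ÷ 60 = 0.9 L/s.
PIP = Vt/C + R·V̇ + PEEP (constant-flow equation of motion).
Only the elastic term changes: ΔPIP = ΔVt / C = (410 − 585) / 50.9 = -3.438 cmH2O.
Original PIP = 585/50.9 + 7.4×0.9 + 7 = 25.153 cmH2O; new PIP = 25.153 + (-3.438) = 21.715 cmH2O.

21.7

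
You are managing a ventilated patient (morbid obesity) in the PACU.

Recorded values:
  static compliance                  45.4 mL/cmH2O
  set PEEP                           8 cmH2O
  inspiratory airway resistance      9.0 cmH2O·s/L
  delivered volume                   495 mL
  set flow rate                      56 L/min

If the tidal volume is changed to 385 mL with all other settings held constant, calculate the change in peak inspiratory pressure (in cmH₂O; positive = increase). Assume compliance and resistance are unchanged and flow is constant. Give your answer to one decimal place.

PIP = Vt/C + R·V̇ + PEEP (constant-flow equation of motion).
Only the elastic term changes: ΔPIP = ΔVt / C = (385 − 495) / 45.4 = -2.423 cmH2O.

-2.4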